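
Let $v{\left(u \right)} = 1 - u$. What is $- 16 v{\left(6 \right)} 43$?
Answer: $3440$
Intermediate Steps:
$- 16 v{\left(6 \right)} 43 = - 16 \left(1 - 6\right) 43 = \left(-16\right) \left(-5\right) 43 = 80 \cdot 43 = 3440$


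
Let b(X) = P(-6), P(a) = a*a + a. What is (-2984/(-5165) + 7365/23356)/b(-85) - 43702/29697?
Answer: -51652892952229/35824601767800 ≈ -1.4418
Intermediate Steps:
P(a) = a + a**2 (P(a) = a**2 + a = a + a**2)
b(X) = 30 (b(X) = -6*(1 - 6) = -6*(-5) = 30)
(-2984/(-5165) + 7365/23356)/b(-85) - 43702/29697 = (-2984/(-5165) + 7365/23356)/30 - 43702/29697 = (-2984*(-1/5165) + 7365*(1/23356))*(1/30) - 43702*1/29697 = (2984/5165 + 7365/23356)*(1/30) - 43702/29697 = (107734529/120633740)*(1/30) - 43702/29697 = 107734529/3619012200 - 43702/29697 = -51652892952229/35824601767800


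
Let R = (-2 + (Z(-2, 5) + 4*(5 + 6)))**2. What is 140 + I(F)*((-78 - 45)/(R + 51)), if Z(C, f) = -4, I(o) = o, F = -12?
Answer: 210776/1495 ≈ 140.99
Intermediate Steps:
R = 1444 (R = (-2 + (-4 + 4*(5 + 6)))**2 = (-2 + (-4 + 4*11))**2 = (-2 + (-4 + 44))**2 = (-2 + 40)**2 = 38**2 = 1444)
140 + I(F)*((-78 - 45)/(R + 51)) = 140 - 12*(-78 - 45)/(1444 + 51) = 140 - (-1476)/1495 = 140 - 12*(-123/1495) = 140 + 1476/1495 = 210776/1495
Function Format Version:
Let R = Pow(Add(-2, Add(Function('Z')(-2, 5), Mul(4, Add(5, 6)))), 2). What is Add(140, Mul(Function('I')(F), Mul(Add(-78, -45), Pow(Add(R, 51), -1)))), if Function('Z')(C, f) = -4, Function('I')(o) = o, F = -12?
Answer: Rational(210776, 1495) ≈ 140.99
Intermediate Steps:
R = 1444 (R = Pow(Add(-2, Add(-4, Mul(4, Add(5, 6)))), 2) = Pow(Add(-2, Add(-4, Mul(4, 11))), 2) = Pow(Add(-2, Add(-4, 44)), 2) = Pow(Add(-2, 40), 2) = Pow(38, 2) = 1444)
Add(140, Mul(Function('I')(F), Mul(Add(-78, -45), Pow(Add(R, 51), -1)))) = Add(140, Mul(-12, Mul(Add(-78, -45), Pow(Add(1444, 51), -1)))) = Add(140, Mul(-12, Mul(-123, Pow(1495, -1)))) = Add(140, Mul(-12, Mul(-123, Rational(1, 1495)))) = Add(140, Mul(-12, Rational(-123, 1495))) = Add(140, Rational(1476, 1495)) = Rational(210776, 1495)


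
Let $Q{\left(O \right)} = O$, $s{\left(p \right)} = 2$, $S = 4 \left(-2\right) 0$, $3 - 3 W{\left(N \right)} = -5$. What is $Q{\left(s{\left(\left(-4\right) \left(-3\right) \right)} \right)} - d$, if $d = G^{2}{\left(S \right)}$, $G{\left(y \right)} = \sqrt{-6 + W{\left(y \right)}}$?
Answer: $\frac{16}{3} \approx 5.3333$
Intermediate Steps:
$W{\left(N \right)} = \frac{8}{3}$ ($W{\left(N \right)} = 1 - - \frac{5}{3} = 1 + \frac{5}{3} = \frac{8}{3}$)
$S = 0$ ($S = \left(-8\right) 0 = 0$)
$G{\left(y \right)} = \frac{i \sqrt{30}}{3}$ ($G{\left(y \right)} = \sqrt{-6 + \frac{8}{3}} = \sqrt{- \frac{10}{3}} = \frac{i \sqrt{30}}{3}$)
$d = - \frac{10}{3}$ ($d = \left(\frac{i \sqrt{30}}{3}\right)^{2} = - \frac{10}{3} \approx -3.3333$)
$Q{\left(s{\left(\left(-4\right) \left(-3\right) \right)} \right)} - d = 2 - - \frac{10}{3} = 2 + \frac{10}{3} = \frac{16}{3}$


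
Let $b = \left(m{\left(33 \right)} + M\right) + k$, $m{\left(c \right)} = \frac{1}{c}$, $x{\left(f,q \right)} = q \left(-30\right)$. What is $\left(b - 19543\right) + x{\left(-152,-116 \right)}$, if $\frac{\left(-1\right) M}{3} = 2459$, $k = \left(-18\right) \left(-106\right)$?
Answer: $- \frac{710555}{33} \approx -21532.0$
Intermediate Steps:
$k = 1908$
$x{\left(f,q \right)} = - 30 q$
$M = -7377$ ($M = \left(-3\right) 2459 = -7377$)
$b = - \frac{180476}{33}$ ($b = \left(\frac{1}{33} - 7377\right) + 1908 = - \frac{243440}{33} + 1908 = - \frac{180476}{33} \approx -5469.0$)
$\left(b - 19543\right) + x{\left(-152,-116 \right)} = \left(- \frac{180476}{33} - 19543\right) - -3480 = - \frac{825395}{33} + 3480 = - \frac{710555}{33}$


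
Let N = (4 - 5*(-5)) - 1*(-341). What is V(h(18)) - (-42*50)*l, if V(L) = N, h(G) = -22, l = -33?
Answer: -68930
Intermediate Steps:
N = 370 (N = (4 + 25) + 341 = 29 + 341 = 370)
V(L) = 370
V(h(18)) - (-42*50)*l = 370 - (-42*50)*(-33) = 370 - (-2100)*(-33) = 370 - 1*69300 = 370 - 69300 = -68930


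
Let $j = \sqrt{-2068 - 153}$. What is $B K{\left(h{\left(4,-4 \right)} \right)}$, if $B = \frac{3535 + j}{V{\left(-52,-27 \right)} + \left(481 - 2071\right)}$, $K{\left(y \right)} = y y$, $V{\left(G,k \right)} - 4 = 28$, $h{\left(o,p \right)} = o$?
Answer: $- \frac{28280}{779} - \frac{8 i \sqrt{2221}}{779} \approx -36.303 - 0.48398 i$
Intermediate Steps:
$j = i \sqrt{2221}$ ($j = \sqrt{-2221} = i \sqrt{2221} \approx 47.128 i$)
$V{\left(G,k \right)} = 32$ ($V{\left(G,k \right)} = 4 + 28 = 32$)
$K{\left(y \right)} = y^{2}$
$B = - \frac{3535}{1558} - \frac{i \sqrt{2221}}{1558}$ ($B = \frac{3535 + i \sqrt{2221}}{32 + \left(481 - 2071\right)} = \frac{3535 + i \sqrt{2221}}{32 - 1590} = \frac{3535 + i \sqrt{2221}}{-1558} = \left(3535 + i \sqrt{2221}\right) \left(- \frac{1}{1558}\right) = - \frac{3535}{1558} - \frac{i \sqrt{2221}}{1558} \approx -2.2689 - 0.030249 i$)
$B K{\left(h{\left(4,-4 \right)} \right)} = \left(- \frac{3535}{1558} - \frac{i \sqrt{2221}}{1558}\right) 4^{2} = \left(- \frac{3535}{1558} - \frac{i \sqrt{2221}}{1558}\right) 16 = - \frac{28280}{779} - \frac{8 i \sqrt{2221}}{779}$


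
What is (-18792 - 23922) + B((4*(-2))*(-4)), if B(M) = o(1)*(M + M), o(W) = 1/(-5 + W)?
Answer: -42730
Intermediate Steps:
B(M) = -M/2 (B(M) = (M + M)/(-5 + 1) = (2*M)/(-4) = -M/2)
(-18792 - 23922) + B((4*(-2))*(-4)) = (-18792 - 23922) - 4*(-2)*(-4)/2 = -42714 - (-4)*(-4) = -42714 - ½*32 = -42714 - 16 = -42730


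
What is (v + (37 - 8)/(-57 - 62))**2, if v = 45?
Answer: 28366276/14161 ≈ 2003.1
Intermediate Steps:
(v + (37 - 8)/(-57 - 62))**2 = (45 + (37 - 8)/(-57 - 62))**2 = (45 + 29/(-119))**2 = (45 + 29*(-1/119))**2 = (45 - 29/119)**2 = (5326/119)**2 = 28366276/14161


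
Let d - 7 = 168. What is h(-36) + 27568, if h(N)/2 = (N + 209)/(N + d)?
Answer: 3832298/139 ≈ 27571.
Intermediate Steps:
d = 175 (d = 7 + 168 = 175)
h(N) = 2*(209 + N)/(175 + N) (h(N) = 2*((N + 209)/(N + 175)) = 2*((209 + N)/(175 + N)) = 2*(209 + N)/(175 + N))
h(-36) + 27568 = 2*(209 - 36)/(175 - 36) + 27568 = 2*173/139 + 27568 = 2*(1/139)*173 + 27568 = 346/139 + 27568 = 3832298/139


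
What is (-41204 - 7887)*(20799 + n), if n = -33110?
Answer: 604359301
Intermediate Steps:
(-41204 - 7887)*(20799 + n) = (-41204 - 7887)*(20799 - 33110) = -49091*(-12311) = 604359301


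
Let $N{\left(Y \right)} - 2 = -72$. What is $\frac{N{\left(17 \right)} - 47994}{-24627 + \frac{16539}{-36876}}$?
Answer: $\frac{590802688}{302720597} \approx 1.9516$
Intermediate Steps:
$N{\left(Y \right)} = -70$ ($N{\left(Y \right)} = 2 - 72 = -70$)
$\frac{N{\left(17 \right)} - 47994}{-24627 + \frac{16539}{-36876}} = \frac{-70 - 47994}{-24627 + \frac{16539}{-36876}} = - \frac{48064}{-24627 + 16539 \left(- \frac{1}{36876}\right)} = - \frac{48064}{-24627 - \frac{5513}{12292}} = - \frac{48064}{- \frac{302720597}{12292}} = \left(-48064\right) \left(- \frac{12292}{302720597}\right) = \frac{590802688}{302720597}$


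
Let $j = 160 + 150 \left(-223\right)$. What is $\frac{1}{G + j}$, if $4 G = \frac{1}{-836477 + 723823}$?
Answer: $- \frac{450616}{15001006641} \approx -3.0039 \cdot 10^{-5}$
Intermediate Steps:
$j = -33290$ ($j = 160 - 33450 = -33290$)
$G = - \frac{1}{450616}$ ($G = \frac{1}{4 \left(-836477 + 723823\right)} = \frac{1}{4 \left(-112654\right)} = \frac{1}{4} \left(- \frac{1}{112654}\right) = - \frac{1}{450616} \approx -2.2192 \cdot 10^{-6}$)
$\frac{1}{G + j} = \frac{1}{- \frac{1}{450616} - 33290} = \frac{1}{- \frac{15001006641}{450616}} = - \frac{450616}{15001006641}$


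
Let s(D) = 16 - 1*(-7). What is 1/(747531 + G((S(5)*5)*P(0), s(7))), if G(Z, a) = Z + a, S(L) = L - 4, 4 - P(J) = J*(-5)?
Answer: 1/747574 ≈ 1.3377e-6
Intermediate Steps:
P(J) = 4 + 5*J (P(J) = 4 - J*(-5) = 4 - (-5)*J = 4 + 5*J)
S(L) = -4 + L
s(D) = 23 (s(D) = 16 + 7 = 23)
1/(747531 + G((S(5)*5)*P(0), s(7))) = 1/(747531 + (((-4 + 5)*5)*(4 + 5*0) + 23)) = 1/(747531 + ((1*5)*(4 + 0) + 23)) = 1/(747531 + (5*4 + 23)) = 1/(747531 + (20 + 23)) = 1/(747531 + 43) = 1/747574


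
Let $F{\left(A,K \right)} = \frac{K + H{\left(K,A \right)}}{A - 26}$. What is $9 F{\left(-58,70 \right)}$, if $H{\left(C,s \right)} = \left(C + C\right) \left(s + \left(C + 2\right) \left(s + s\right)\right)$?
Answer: $\frac{252285}{2} \approx 1.2614 \cdot 10^{5}$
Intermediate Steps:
$H{\left(C,s \right)} = 2 C \left(s + 2 s \left(2 + C\right)\right)$ ($H{\left(C,s \right)} = 2 C \left(s + \left(2 + C\right) 2 s\right) = 2 C \left(s + 2 s \left(2 + C\right)\right)$)
$F{\left(A,K \right)} = \frac{K + 2 A K \left(5 + 2 K\right)}{-26 + A}$ ($F{\left(A,K \right)} = \frac{K + 2 K A \left(5 + 2 K\right)}{A - 26} = \frac{K + 2 A K \left(5 + 2 K\right)}{-26 + A}$)
$9 F{\left(-58,70 \right)} = 9 \frac{70 \left(1 + 2 \left(-58\right) \left(5 + 2 \cdot 70\right)\right)}{-26 - 58} = 9 \frac{70 \left(1 + 2 \left(-58\right) \left(5 + 140\right)\right)}{-84} = 9 \cdot 70 \left(- \frac{1}{84}\right) \left(1 + 2 \left(-58\right) 145\right) = 9 \cdot 70 \left(- \frac{1}{84}\right) \left(1 - 16820\right) = 9 \cdot 70 \left(- \frac{1}{84}\right) \left(-16819\right) = 9 \cdot \frac{84095}{6} = \frac{252285}{2}$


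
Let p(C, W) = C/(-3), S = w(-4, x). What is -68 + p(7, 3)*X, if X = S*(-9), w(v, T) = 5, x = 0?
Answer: 37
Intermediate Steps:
S = 5
X = -45 (X = 5*(-9) = -45)
p(C, W) = -C/3 (p(C, W) = C*(-1/3) = -C/3)
-68 + p(7, 3)*X = -68 - 1/3*7*(-45) = -68 - 7/3*(-45) = -68 + 105 = 37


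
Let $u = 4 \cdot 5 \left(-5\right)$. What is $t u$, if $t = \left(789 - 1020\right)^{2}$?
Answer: $-5336100$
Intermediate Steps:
$u = -100$ ($u = 20 \left(-5\right) = -100$)
$t = 53361$ ($t = \left(-231\right)^{2} = 53361$)
$t u = 53361 \left(-100\right) = -5336100$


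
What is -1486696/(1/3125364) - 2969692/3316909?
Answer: -15411905415492699388/3316909 ≈ -4.6465e+12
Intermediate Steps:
-1486696/(1/3125364) - 2969692/3316909 = -1486696/1/3125364 - 2969692*1/3316909 = -1486696*3125364 - 2969692/3316909 = -4646466157344 - 2969692/3316909 = -15411905415492699388/3316909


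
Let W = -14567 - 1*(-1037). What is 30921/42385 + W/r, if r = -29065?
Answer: 294437583/246384005 ≈ 1.1950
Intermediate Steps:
W = -13530 (W = -14567 + 1037 = -13530)
30921/42385 + W/r = 30921/42385 - 13530/(-29065) = 30921*(1/42385) - 13530*(-1/29065) = 30921/42385 + 2706/5813 = 294437583/246384005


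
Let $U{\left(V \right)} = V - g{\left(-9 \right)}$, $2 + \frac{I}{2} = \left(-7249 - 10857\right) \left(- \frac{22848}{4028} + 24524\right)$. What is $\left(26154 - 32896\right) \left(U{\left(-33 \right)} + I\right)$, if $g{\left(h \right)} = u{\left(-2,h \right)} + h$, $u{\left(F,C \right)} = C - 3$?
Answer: $\frac{6027838162169728}{1007} \approx 5.9859 \cdot 10^{12}$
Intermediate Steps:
$u{\left(F,C \right)} = -3 + C$
$g{\left(h \right)} = -3 + 2 h$ ($g{\left(h \right)} = \left(-3 + h\right) + h = -3 + 2 h$)
$I = - \frac{894072690700}{1007}$ ($I = -4 + 2 \left(-7249 - 10857\right) \left(- \frac{22848}{4028} + 24524\right) = -4 + 2 \left(- 18106 \left(\left(-22848\right) \frac{1}{4028} + 24524\right)\right) = -4 + 2 \left(- 18106 \left(- \frac{5712}{1007} + 24524\right)\right) = -4 + 2 \left(\left(-18106\right) \frac{24689956}{1007}\right) = -4 + 2 \left(- \frac{447036343336}{1007}\right) = -4 - \frac{894072686672}{1007} = - \frac{894072690700}{1007} \approx -8.8786 \cdot 10^{8}$)
$U{\left(V \right)} = 21 + V$ ($U{\left(V \right)} = V - \left(-3 + 2 \left(-9\right)\right) = V - \left(-3 - 18\right) = V - -21 = V + 21 = 21 + V$)
$\left(26154 - 32896\right) \left(U{\left(-33 \right)} + I\right) = \left(26154 - 32896\right) \left(\left(21 - 33\right) - \frac{894072690700}{1007}\right) = - 6742 \left(-12 - \frac{894072690700}{1007}\right) = \left(-6742\right) \left(- \frac{894072702784}{1007}\right) = \frac{6027838162169728}{1007}$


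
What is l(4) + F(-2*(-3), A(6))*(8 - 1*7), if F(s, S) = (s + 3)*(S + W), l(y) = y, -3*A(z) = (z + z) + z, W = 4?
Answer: -14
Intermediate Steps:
A(z) = -z (A(z) = -((z + z) + z)/3 = -(2*z + z)/3 = -z)
F(s, S) = (3 + s)*(4 + S) (F(s, S) = (s + 3)*(S + 4) = (3 + s)*(4 + S))
l(4) + F(-2*(-3), A(6))*(8 - 1*7) = 4 + (12 + 3*(-1*6) + 4*(-2*(-3)) + (-1*6)*(-2*(-3)))*(8 - 1*7) = 4 + (12 + 3*(-6) + 4*6 - 6*6)*(8 - 7) = 4 + (12 - 18 + 24 - 36)*1 = 4 - 18*1 = 4 - 18 = -14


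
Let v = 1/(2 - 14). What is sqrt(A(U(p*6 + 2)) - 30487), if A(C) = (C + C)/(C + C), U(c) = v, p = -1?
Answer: I*sqrt(30486) ≈ 174.6*I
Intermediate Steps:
v = -1/12 (v = 1/(-12) = -1/12 ≈ -0.083333)
U(c) = -1/12
A(C) = 1 (A(C) = (2*C)/((2*C)) = (2*C)*(1/(2*C)) = 1)
sqrt(A(U(p*6 + 2)) - 30487) = sqrt(1 - 30487) = sqrt(-30486) = I*sqrt(30486)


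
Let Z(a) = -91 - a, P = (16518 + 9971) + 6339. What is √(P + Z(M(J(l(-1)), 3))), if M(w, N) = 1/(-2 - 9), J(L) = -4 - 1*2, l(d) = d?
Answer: 6*√110033/11 ≈ 180.93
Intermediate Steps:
J(L) = -6 (J(L) = -4 - 2 = -6)
M(w, N) = -1/11 (M(w, N) = 1/(-11) = -1/11)
P = 32828 (P = 26489 + 6339 = 32828)
√(P + Z(M(J(l(-1)), 3))) = √(32828 + (-91 - 1*(-1/11))) = √(32828 + (-91 + 1/11)) = √(32828 - 1000/11) = √(360108/11) = 6*√110033/11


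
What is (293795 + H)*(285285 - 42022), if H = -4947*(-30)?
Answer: 107572114915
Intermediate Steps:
H = 148410
(293795 + H)*(285285 - 42022) = (293795 + 148410)*(285285 - 42022) = 442205*243263 = 107572114915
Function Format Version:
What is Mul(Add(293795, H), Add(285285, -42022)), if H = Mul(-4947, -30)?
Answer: 107572114915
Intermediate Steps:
H = 148410
Mul(Add(293795, H), Add(285285, -42022)) = Mul(Add(293795, 148410), Add(285285, -42022)) = Mul(442205, 243263) = 107572114915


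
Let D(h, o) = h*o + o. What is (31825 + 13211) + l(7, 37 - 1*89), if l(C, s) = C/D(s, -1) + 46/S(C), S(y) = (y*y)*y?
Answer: 787819495/17493 ≈ 45036.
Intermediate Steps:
S(y) = y**3 (S(y) = y**2*y = y**3)
D(h, o) = o + h*o
l(C, s) = 46/C**3 + C/(-1 - s) (l(C, s) = C/((-(1 + s))) + 46/(C**3) = C/(-1 - s) + 46/C**3 = 46/C**3 + C/(-1 - s))
(31825 + 13211) + l(7, 37 - 1*89) = (31825 + 13211) + (46 - 1*7**4 + 46*(37 - 1*89))/(7**3*(1 + (37 - 1*89))) = 45036 + (46 - 1*2401 + 46*(37 - 89))/(343*(1 + (37 - 89))) = 45036 + (46 - 2401 + 46*(-52))/(343*(1 - 52)) = 45036 + (1/343)*(46 - 2401 - 2392)/(-51) = 45036 + (1/343)*(-1/51)*(-4747) = 45036 + 4747/17493 = 787819495/17493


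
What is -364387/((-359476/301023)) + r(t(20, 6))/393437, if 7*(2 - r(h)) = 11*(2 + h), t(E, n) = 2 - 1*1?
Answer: 302089613835730115/990018113084 ≈ 3.0514e+5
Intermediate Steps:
t(E, n) = 1 (t(E, n) = 2 - 1 = 1)
r(h) = -8/7 - 11*h/7 (r(h) = 2 - 11*(2 + h)/7 = 2 - (22 + 11*h)/7 = 2 + (-22/7 - 11*h/7) = -8/7 - 11*h/7)
-364387/((-359476/301023)) + r(t(20, 6))/393437 = -364387/((-359476/301023)) + (-8/7 - 11/7*1)/393437 = -364387/((-359476*1/301023)) + (-8/7 - 11/7)*(1/393437) = -364387/(-359476/301023) - 19/7*1/393437 = -364387*(-301023/359476) - 19/2754059 = 109688867901/359476 - 19/2754059 = 302089613835730115/990018113084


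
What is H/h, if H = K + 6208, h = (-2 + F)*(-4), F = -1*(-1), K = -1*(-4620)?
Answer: 2707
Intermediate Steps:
K = 4620
F = 1
h = 4 (h = (-2 + 1)*(-4) = -1*(-4) = 4)
H = 10828 (H = 4620 + 6208 = 10828)
H/h = 10828/4 = 10828*(1/4) = 2707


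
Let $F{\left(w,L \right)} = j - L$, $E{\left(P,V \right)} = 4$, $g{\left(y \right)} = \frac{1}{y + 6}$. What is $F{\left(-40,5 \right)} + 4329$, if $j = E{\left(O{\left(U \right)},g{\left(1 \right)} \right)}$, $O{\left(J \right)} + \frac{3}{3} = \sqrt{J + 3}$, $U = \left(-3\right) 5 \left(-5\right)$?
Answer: $4328$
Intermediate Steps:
$U = 75$ ($U = \left(-15\right) \left(-5\right) = 75$)
$O{\left(J \right)} = -1 + \sqrt{3 + J}$ ($O{\left(J \right)} = -1 + \sqrt{J + 3} = -1 + \sqrt{3 + J}$)
$g{\left(y \right)} = \frac{1}{6 + y}$
$j = 4$
$F{\left(w,L \right)} = 4 - L$
$F{\left(-40,5 \right)} + 4329 = \left(4 - 5\right) + 4329 = -1 + 4329 = 4328$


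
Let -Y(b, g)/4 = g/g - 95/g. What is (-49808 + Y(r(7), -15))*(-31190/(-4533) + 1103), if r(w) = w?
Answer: -752208178568/13599 ≈ -5.5313e+7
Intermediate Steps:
Y(b, g) = -4 + 380/g (Y(b, g) = -4*(g/g - 95/g) = -4*(1 - 95/g) = -4 + 380/g)
(-49808 + Y(r(7), -15))*(-31190/(-4533) + 1103) = (-49808 + (-4 + 380/(-15)))*(-31190/(-4533) + 1103) = (-49808 + (-4 + 380*(-1/15)))*(-31190*(-1/4533) + 1103) = (-49808 + (-4 - 76/3))*(31190/4533 + 1103) = (-49808 - 88/3)*(5031089/4533) = -149512/3*5031089/4533 = -752208178568/13599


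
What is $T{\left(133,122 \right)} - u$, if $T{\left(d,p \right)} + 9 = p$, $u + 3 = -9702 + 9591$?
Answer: $227$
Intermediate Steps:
$u = -114$ ($u = -3 + \left(-9702 + 9591\right) = -3 - 111 = -114$)
$T{\left(d,p \right)} = -9 + p$
$T{\left(133,122 \right)} - u = \left(-9 + 122\right) - -114 = 113 + 114 = 227$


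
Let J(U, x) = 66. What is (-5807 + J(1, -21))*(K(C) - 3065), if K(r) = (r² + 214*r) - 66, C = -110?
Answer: 83652111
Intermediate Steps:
K(r) = -66 + r² + 214*r
(-5807 + J(1, -21))*(K(C) - 3065) = (-5807 + 66)*((-66 + (-110)² + 214*(-110)) - 3065) = -5741*((-66 + 12100 - 23540) - 3065) = -5741*(-11506 - 3065) = -5741*(-14571) = 83652111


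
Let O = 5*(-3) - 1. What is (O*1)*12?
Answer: -192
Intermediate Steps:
O = -16 (O = -15 - 1 = -16)
(O*1)*12 = -16*1*12 = -16*12 = -192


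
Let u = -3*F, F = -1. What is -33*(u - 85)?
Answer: 2706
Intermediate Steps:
u = 3 (u = -3*(-1) = 3)
-33*(u - 85) = -33*(3 - 85) = -33*(-82) = 2706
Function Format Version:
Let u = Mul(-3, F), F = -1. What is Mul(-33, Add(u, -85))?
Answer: 2706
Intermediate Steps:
u = 3 (u = Mul(-3, -1) = 3)
Mul(-33, Add(u, -85)) = Mul(-33, Add(3, -85)) = Mul(-33, -82) = 2706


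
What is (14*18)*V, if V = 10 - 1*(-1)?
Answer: 2772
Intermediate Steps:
V = 11 (V = 10 + 1 = 11)
(14*18)*V = (14*18)*11 = 252*11 = 2772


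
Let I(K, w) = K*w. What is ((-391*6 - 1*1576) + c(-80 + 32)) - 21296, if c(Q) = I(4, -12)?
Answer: -25266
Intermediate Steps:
c(Q) = -48 (c(Q) = 4*(-12) = -48)
((-391*6 - 1*1576) + c(-80 + 32)) - 21296 = ((-391*6 - 1*1576) - 48) - 21296 = ((-2346 - 1576) - 48) - 21296 = (-3922 - 48) - 21296 = -3970 - 21296 = -25266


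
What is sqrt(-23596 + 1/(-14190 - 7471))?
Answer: I*sqrt(11071217761577)/21661 ≈ 153.61*I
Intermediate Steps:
sqrt(-23596 + 1/(-14190 - 7471)) = sqrt(-23596 + 1/(-21661)) = sqrt(-23596 - 1/21661) = sqrt(-511112957/21661) = I*sqrt(11071217761577)/21661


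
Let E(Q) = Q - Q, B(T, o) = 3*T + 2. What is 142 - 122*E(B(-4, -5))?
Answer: 142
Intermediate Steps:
B(T, o) = 2 + 3*T
E(Q) = 0
142 - 122*E(B(-4, -5)) = 142 - 122*0 = 142 + 0 = 142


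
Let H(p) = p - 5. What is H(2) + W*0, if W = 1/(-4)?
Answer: -3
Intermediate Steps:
H(p) = -5 + p
W = -¼ ≈ -0.25000
H(2) + W*0 = (-5 + 2) - ¼*0 = -3 + 0 = -3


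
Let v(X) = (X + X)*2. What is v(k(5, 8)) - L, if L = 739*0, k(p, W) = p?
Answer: 20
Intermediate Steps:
L = 0
v(X) = 4*X (v(X) = (2*X)*2 = 4*X)
v(k(5, 8)) - L = 4*5 - 1*0 = 20 + 0 = 20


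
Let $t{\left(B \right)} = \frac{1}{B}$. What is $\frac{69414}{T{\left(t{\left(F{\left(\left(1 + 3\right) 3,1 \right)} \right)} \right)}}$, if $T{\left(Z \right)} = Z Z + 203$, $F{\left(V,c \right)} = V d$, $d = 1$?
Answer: $\frac{434592}{1271} \approx 341.93$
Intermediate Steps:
$F{\left(V,c \right)} = V$ ($F{\left(V,c \right)} = V 1 = V$)
$T{\left(Z \right)} = 203 + Z^{2}$ ($T{\left(Z \right)} = Z^{2} + 203 = 203 + Z^{2}$)
$\frac{69414}{T{\left(t{\left(F{\left(\left(1 + 3\right) 3,1 \right)} \right)} \right)}} = \frac{69414}{203 + \left(\frac{1}{\left(1 + 3\right) 3}\right)^{2}} = \frac{69414}{203 + \left(\frac{1}{4 \cdot 3}\right)^{2}} = \frac{69414}{203 + \left(\frac{1}{12}\right)^{2}} = \frac{69414}{203 + \frac{1}{144}} = \frac{69414}{\frac{29233}{144}} = 69414 \cdot \frac{144}{29233} = \frac{434592}{1271}$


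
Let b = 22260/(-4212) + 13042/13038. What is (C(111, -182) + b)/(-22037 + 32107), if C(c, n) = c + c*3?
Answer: 167690527/3840310305 ≈ 0.043666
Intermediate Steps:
C(c, n) = 4*c (C(c, n) = c + 3*c = 4*c)
b = -3267958/762723 (b = 22260*(-1/4212) + 13042*(1/13038) = -1855/351 + 6521/6519 = -3267958/762723 ≈ -4.2846)
(C(111, -182) + b)/(-22037 + 32107) = (4*111 - 3267958/762723)/(-22037 + 32107) = (444 - 3267958/762723)/10070 = (335381054/762723)*(1/10070) = 167690527/3840310305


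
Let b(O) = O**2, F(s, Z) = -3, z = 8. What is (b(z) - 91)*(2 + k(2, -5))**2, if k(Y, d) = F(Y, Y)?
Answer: -27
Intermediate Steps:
k(Y, d) = -3
(b(z) - 91)*(2 + k(2, -5))**2 = (8**2 - 91)*(2 - 3)**2 = (64 - 91)*(-1)**2 = -27*1 = -27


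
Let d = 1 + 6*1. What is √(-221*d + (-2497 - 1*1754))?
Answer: I*√5798 ≈ 76.145*I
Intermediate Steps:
d = 7 (d = 1 + 6 = 7)
√(-221*d + (-2497 - 1*1754)) = √(-221*7 + (-2497 - 1*1754)) = √(-1547 + (-2497 - 1754)) = √(-1547 - 4251) = √(-5798) = I*√5798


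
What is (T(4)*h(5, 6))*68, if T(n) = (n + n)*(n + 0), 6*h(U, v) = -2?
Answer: -2176/3 ≈ -725.33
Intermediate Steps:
h(U, v) = -1/3 (h(U, v) = (1/6)*(-2) = -1/3)
T(n) = 2*n**2 (T(n) = (2*n)*n = 2*n**2)
(T(4)*h(5, 6))*68 = ((2*4**2)*(-1/3))*68 = ((2*16)*(-1/3))*68 = (32*(-1/3))*68 = -32/3*68 = -2176/3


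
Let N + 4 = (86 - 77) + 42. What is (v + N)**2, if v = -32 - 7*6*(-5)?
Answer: 50625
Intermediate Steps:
N = 47 (N = -4 + ((86 - 77) + 42) = -4 + (9 + 42) = -4 + 51 = 47)
v = 178 (v = -32 - 42*(-5) = -32 - 1*(-210) = -32 + 210 = 178)
(v + N)**2 = (178 + 47)**2 = 225**2 = 50625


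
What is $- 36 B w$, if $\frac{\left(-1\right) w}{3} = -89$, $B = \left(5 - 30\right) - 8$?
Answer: $317196$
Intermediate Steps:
$B = -33$ ($B = -25 - 8 = -33$)
$w = 267$ ($w = \left(-3\right) \left(-89\right) = 267$)
$- 36 B w = \left(-36\right) \left(-33\right) 267 = 1188 \cdot 267 = 317196$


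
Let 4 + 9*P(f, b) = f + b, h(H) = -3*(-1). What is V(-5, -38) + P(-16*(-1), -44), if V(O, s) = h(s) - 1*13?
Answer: -122/9 ≈ -13.556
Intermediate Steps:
h(H) = 3
V(O, s) = -10 (V(O, s) = 3 - 1*13 = 3 - 13 = -10)
P(f, b) = -4/9 + b/9 + f/9 (P(f, b) = -4/9 + (f + b)/9 = -4/9 + (b + f)/9 = -4/9 + (b/9 + f/9) = -4/9 + b/9 + f/9)
V(-5, -38) + P(-16*(-1), -44) = -10 + (-4/9 + (⅑)*(-44) + (-16*(-1))/9) = -10 + (-4/9 - 44/9 + (⅑)*16) = -10 + (-4/9 - 44/9 + 16/9) = -10 - 32/9 = -122/9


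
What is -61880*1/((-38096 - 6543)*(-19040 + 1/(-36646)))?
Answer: -323950640/4449486966057 ≈ -7.2806e-5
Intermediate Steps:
-61880*1/((-38096 - 6543)*(-19040 + 1/(-36646))) = -61880*(-1/(44639*(-19040 - 1/36646))) = -61880/((-44639*(-697739841/36646))) = -61880/31146408762399/36646 = -61880*36646/31146408762399 = -323950640/4449486966057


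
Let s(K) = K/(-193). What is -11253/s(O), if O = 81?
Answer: 723943/27 ≈ 26813.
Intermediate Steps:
s(K) = -K/193 (s(K) = K*(-1/193) = -K/193)
-11253/s(O) = -11253/((-1/193*81)) = -11253/(-81/193) = -11253*(-193/81) = 723943/27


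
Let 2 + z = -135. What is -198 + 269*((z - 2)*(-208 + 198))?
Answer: 373712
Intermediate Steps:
z = -137 (z = -2 - 135 = -137)
-198 + 269*((z - 2)*(-208 + 198)) = -198 + 269*((-137 - 2)*(-208 + 198)) = -198 + 269*(-139*(-10)) = -198 + 269*1390 = -198 + 373910 = 373712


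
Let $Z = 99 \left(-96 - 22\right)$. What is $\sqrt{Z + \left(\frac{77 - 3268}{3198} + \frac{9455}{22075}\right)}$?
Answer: $\frac{i \sqrt{2328931462199066790}}{14119170} \approx 108.09 i$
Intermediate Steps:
$Z = -11682$ ($Z = 99 \left(-118\right) = -11682$)
$\sqrt{Z + \left(\frac{77 - 3268}{3198} + \frac{9455}{22075}\right)} = \sqrt{-11682 + \left(\frac{77 - 3268}{3198} + \frac{9455}{22075}\right)} = \sqrt{-11682 + \left(\left(77 - 3268\right) \frac{1}{3198} + 9455 \cdot \frac{1}{22075}\right)} = \sqrt{-11682 + \left(\left(-3191\right) \frac{1}{3198} + \frac{1891}{4415}\right)} = \sqrt{-11682 + \left(- \frac{3191}{3198} + \frac{1891}{4415}\right)} = \sqrt{-11682 - \frac{8040847}{14119170}} = \sqrt{- \frac{164948184787}{14119170}} = \frac{i \sqrt{2328931462199066790}}{14119170}$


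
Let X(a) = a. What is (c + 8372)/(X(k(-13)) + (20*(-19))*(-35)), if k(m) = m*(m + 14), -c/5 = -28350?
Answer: 150122/13287 ≈ 11.298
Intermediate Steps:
c = 141750 (c = -5*(-28350) = 141750)
k(m) = m*(14 + m)
(c + 8372)/(X(k(-13)) + (20*(-19))*(-35)) = (141750 + 8372)/(-13*(14 - 13) + (20*(-19))*(-35)) = 150122/(-13*1 - 380*(-35)) = 150122/(-13 + 13300) = 150122/13287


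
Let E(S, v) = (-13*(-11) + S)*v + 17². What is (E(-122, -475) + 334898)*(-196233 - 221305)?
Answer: -135788368056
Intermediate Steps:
E(S, v) = 289 + v*(143 + S) (E(S, v) = (143 + S)*v + 289 = v*(143 + S) + 289 = 289 + v*(143 + S))
(E(-122, -475) + 334898)*(-196233 - 221305) = ((289 + 143*(-475) - 122*(-475)) + 334898)*(-196233 - 221305) = ((289 - 67925 + 57950) + 334898)*(-417538) = (-9686 + 334898)*(-417538) = 325212*(-417538) = -135788368056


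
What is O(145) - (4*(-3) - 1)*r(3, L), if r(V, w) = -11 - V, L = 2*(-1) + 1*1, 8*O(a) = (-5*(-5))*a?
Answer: 2169/8 ≈ 271.13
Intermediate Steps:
O(a) = 25*a/8 (O(a) = ((-5*(-5))*a)/8 = (25*a)/8 = 25*a/8)
L = -1 (L = -2 + 1 = -1)
O(145) - (4*(-3) - 1)*r(3, L) = (25/8)*145 - (4*(-3) - 1)*(-11 - 1*3) = 3625/8 - (-12 - 1)*(-11 - 3) = 3625/8 - (-13)*(-14) = 3625/8 - 1*182 = 3625/8 - 182 = 2169/8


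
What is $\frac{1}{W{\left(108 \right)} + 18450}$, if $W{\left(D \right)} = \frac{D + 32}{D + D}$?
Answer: $\frac{54}{996335} \approx 5.4199 \cdot 10^{-5}$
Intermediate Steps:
$W{\left(D \right)} = \frac{32 + D}{2 D}$
$\frac{1}{W{\left(108 \right)} + 18450} = \frac{1}{\frac{32 + 108}{2 \cdot 108} + 18450} = \frac{1}{\frac{1}{2} \cdot \frac{1}{108} \cdot 140 + 18450} = \frac{1}{\frac{35}{54} + 18450} = \frac{1}{\frac{996335}{54}} = \frac{54}{996335}$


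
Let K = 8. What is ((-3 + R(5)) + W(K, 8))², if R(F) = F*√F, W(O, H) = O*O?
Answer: 3846 + 610*√5 ≈ 5210.0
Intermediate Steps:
W(O, H) = O²
R(F) = F^(3/2)
((-3 + R(5)) + W(K, 8))² = ((-3 + 5^(3/2)) + 8²)² = ((-3 + 5*√5) + 64)² = (61 + 5*√5)²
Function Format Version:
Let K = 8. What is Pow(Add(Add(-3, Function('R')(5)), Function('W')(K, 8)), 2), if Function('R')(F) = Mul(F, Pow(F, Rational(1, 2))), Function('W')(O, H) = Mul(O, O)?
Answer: Add(3846, Mul(610, Pow(5, Rational(1, 2)))) ≈ 5210.0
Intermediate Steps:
Function('W')(O, H) = Pow(O, 2)
Function('R')(F) = Pow(F, Rational(3, 2))
Pow(Add(Add(-3, Function('R')(5)), Function('W')(K, 8)), 2) = Pow(Add(Add(-3, Pow(5, Rational(3, 2))), Pow(8, 2)), 2) = Pow(Add(Add(-3, Mul(5, Pow(5, Rational(1, 2)))), 64), 2) = Pow(Add(61, Mul(5, Pow(5, Rational(1, 2)))), 2)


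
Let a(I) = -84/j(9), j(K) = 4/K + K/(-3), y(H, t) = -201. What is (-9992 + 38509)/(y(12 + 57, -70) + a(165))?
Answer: -655891/3867 ≈ -169.61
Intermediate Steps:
j(K) = 4/K - K/3 (j(K) = 4/K + K*(-1/3) = 4/K - K/3)
a(I) = 756/23 (a(I) = -84/(4/9 - 1/3*9) = -84/(4*(1/9) - 3) = -84/(4/9 - 3) = -84/(-23/9) = -84*(-9/23) = 756/23)
(-9992 + 38509)/(y(12 + 57, -70) + a(165)) = (-9992 + 38509)/(-201 + 756/23) = 28517/(-3867/23) = 28517*(-23/3867) = -655891/3867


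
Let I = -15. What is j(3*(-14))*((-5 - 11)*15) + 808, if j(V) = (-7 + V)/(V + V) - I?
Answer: -2932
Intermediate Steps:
j(V) = 15 + (-7 + V)/(2*V) (j(V) = (-7 + V)/(V + V) - 1*(-15) = (-7 + V)/((2*V)) + 15 = (-7 + V)*(1/(2*V)) + 15 = (-7 + V)/(2*V) + 15 = 15 + (-7 + V)/(2*V))
j(3*(-14))*((-5 - 11)*15) + 808 = ((-7 + 31*(3*(-14)))/(2*((3*(-14)))))*((-5 - 11)*15) + 808 = ((1/2)*(-7 + 31*(-42))/(-42))*(-16*15) + 808 = ((1/2)*(-1/42)*(-7 - 1302))*(-240) + 808 = ((1/2)*(-1/42)*(-1309))*(-240) + 808 = (187/12)*(-240) + 808 = -3740 + 808 = -2932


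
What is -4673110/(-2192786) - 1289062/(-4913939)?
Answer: 12895007293511/5387608322027 ≈ 2.3935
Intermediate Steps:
-4673110/(-2192786) - 1289062/(-4913939) = -4673110*(-1/2192786) - 1289062*(-1/4913939) = 2336555/1096393 + 1289062/4913939 = 12895007293511/5387608322027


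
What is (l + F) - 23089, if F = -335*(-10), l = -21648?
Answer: -41387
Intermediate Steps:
F = 3350
(l + F) - 23089 = (-21648 + 3350) - 23089 = -18298 - 23089 = -41387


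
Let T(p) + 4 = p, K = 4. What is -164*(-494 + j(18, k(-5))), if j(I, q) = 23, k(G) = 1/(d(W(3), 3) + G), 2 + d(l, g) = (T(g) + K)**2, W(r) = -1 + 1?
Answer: 77244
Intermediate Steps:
T(p) = -4 + p
W(r) = 0
d(l, g) = -2 + g**2 (d(l, g) = -2 + ((-4 + g) + 4)**2 = -2 + g**2)
k(G) = 1/(7 + G) (k(G) = 1/((-2 + 3**2) + G) = 1/((-2 + 9) + G) = 1/(7 + G))
-164*(-494 + j(18, k(-5))) = -164*(-494 + 23) = -164*(-471) = 77244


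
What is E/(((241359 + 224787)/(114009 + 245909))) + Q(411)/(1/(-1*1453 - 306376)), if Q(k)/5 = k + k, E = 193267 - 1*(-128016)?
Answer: -294820825437473/233073 ≈ -1.2649e+9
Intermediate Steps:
E = 321283 (E = 193267 + 128016 = 321283)
Q(k) = 10*k (Q(k) = 5*(k + k) = 5*(2*k) = 10*k)
E/(((241359 + 224787)/(114009 + 245909))) + Q(411)/(1/(-1*1453 - 306376)) = 321283/(((241359 + 224787)/(114009 + 245909))) + (10*411)/(1/(-1*1453 - 306376)) = 321283/((466146/359918)) + 4110/(1/(-1453 - 306376)) = 321283/((466146*(1/359918))) + 4110/(1/(-307829)) = 321283/(233073/179959) + 4110/(-1/307829) = 321283*(179959/233073) + 4110*(-307829) = 57817767397/233073 - 1265177190 = -294820825437473/233073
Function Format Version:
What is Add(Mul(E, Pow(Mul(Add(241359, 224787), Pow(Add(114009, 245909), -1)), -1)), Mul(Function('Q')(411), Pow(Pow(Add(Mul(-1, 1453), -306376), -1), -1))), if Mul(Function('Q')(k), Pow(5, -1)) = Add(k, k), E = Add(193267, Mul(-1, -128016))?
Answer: Rational(-294820825437473, 233073) ≈ -1.2649e+9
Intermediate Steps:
E = 321283 (E = Add(193267, 128016) = 321283)
Function('Q')(k) = Mul(10, k) (Function('Q')(k) = Mul(5, Add(k, k)) = Mul(5, Mul(2, k)) = Mul(10, k))
Add(Mul(E, Pow(Mul(Add(241359, 224787), Pow(Add(114009, 245909), -1)), -1)), Mul(Function('Q')(411), Pow(Pow(Add(Mul(-1, 1453), -306376), -1), -1))) = Add(Mul(321283, Pow(Mul(Add(241359, 224787), Pow(Add(114009, 245909), -1)), -1)), Mul(Mul(10, 411), Pow(Pow(Add(Mul(-1, 1453), -306376), -1), -1))) = Add(Mul(321283, Pow(Mul(466146, Pow(359918, -1)), -1)), Mul(4110, Pow(Pow(Add(-1453, -306376), -1), -1))) = Add(Mul(321283, Pow(Mul(466146, Rational(1, 359918)), -1)), Mul(4110, Pow(Pow(-307829, -1), -1))) = Add(Mul(321283, Pow(Rational(233073, 179959), -1)), Mul(4110, Pow(Rational(-1, 307829), -1))) = Add(Mul(321283, Rational(179959, 233073)), Mul(4110, -307829)) = Add(Rational(57817767397, 233073), -1265177190) = Rational(-294820825437473, 233073)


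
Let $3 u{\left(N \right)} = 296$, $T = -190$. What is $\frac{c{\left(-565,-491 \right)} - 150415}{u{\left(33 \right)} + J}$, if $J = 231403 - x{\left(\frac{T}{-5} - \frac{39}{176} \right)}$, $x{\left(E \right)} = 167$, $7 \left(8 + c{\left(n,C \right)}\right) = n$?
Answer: $- \frac{1580289}{2429014} \approx -0.65059$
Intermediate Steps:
$c{\left(n,C \right)} = -8 + \frac{n}{7}$
$u{\left(N \right)} = \frac{296}{3}$ ($u{\left(N \right)} = \frac{1}{3} \cdot 296 = \frac{296}{3}$)
$J = 231236$ ($J = 231403 - 167 = 231236$)
$\frac{c{\left(-565,-491 \right)} - 150415}{u{\left(33 \right)} + J} = \frac{\left(-8 + \frac{1}{7} \left(-565\right)\right) - 150415}{\frac{296}{3} + 231236} = \frac{\left(-8 - \frac{565}{7}\right) - 150415}{\frac{694004}{3}} = \left(- \frac{621}{7} - 150415\right) \frac{3}{694004} = \left(- \frac{1053526}{7}\right) \frac{3}{694004} = - \frac{1580289}{2429014}$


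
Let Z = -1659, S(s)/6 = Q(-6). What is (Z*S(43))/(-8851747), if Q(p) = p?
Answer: -59724/8851747 ≈ -0.0067471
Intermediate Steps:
S(s) = -36 (S(s) = 6*(-6) = -36)
(Z*S(43))/(-8851747) = -1659*(-36)/(-8851747) = 59724*(-1/8851747) = -59724/8851747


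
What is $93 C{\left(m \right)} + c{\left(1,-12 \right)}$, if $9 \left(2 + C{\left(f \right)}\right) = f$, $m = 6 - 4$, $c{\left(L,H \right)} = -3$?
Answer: $- \frac{505}{3} \approx -168.33$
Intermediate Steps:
$m = 2$
$C{\left(f \right)} = -2 + \frac{f}{9}$
$93 C{\left(m \right)} + c{\left(1,-12 \right)} = 93 \left(-2 + \frac{1}{9} \cdot 2\right) - 3 = 93 \left(-2 + \frac{2}{9}\right) - 3 = 93 \left(- \frac{16}{9}\right) - 3 = - \frac{496}{3} - 3 = - \frac{505}{3}$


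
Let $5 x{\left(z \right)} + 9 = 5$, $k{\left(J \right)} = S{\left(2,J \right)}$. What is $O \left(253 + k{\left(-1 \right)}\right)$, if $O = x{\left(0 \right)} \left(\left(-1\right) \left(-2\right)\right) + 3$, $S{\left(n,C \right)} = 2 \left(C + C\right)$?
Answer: $\frac{1743}{5} \approx 348.6$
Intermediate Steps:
$S{\left(n,C \right)} = 4 C$ ($S{\left(n,C \right)} = 2 \cdot 2 C = 4 C$)
$k{\left(J \right)} = 4 J$
$x{\left(z \right)} = - \frac{4}{5}$ ($x{\left(z \right)} = - \frac{9}{5} + \frac{1}{5} \cdot 5 = - \frac{9}{5} + 1 = - \frac{4}{5}$)
$O = \frac{7}{5}$ ($O = - \frac{4 \left(\left(-1\right) \left(-2\right)\right)}{5} + 3 = \left(- \frac{4}{5}\right) 2 + 3 = - \frac{8}{5} + 3 = \frac{7}{5} \approx 1.4$)
$O \left(253 + k{\left(-1 \right)}\right) = \frac{7 \left(253 + 4 \left(-1\right)\right)}{5} = \frac{7 \left(253 - 4\right)}{5} = \frac{7}{5} \cdot 249 = \frac{1743}{5}$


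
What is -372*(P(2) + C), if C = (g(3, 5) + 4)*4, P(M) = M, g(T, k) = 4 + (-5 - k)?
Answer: 2232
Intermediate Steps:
g(T, k) = -1 - k
C = -8 (C = ((-1 - 1*5) + 4)*4 = ((-1 - 5) + 4)*4 = (-6 + 4)*4 = -2*4 = -8)
-372*(P(2) + C) = -372*(2 - 8) = -372*(-6) = 2232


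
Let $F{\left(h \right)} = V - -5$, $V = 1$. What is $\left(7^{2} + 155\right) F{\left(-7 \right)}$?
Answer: $1224$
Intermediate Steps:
$F{\left(h \right)} = 6$ ($F{\left(h \right)} = 1 - -5 = 1 + 5 = 6$)
$\left(7^{2} + 155\right) F{\left(-7 \right)} = \left(7^{2} + 155\right) 6 = \left(49 + 155\right) 6 = 204 \cdot 6 = 1224$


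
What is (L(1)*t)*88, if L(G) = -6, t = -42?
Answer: 22176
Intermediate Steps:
(L(1)*t)*88 = -6*(-42)*88 = 252*88 = 22176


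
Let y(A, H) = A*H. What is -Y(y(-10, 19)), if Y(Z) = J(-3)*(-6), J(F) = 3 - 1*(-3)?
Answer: 36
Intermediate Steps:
J(F) = 6 (J(F) = 3 + 3 = 6)
Y(Z) = -36 (Y(Z) = 6*(-6) = -36)
-Y(y(-10, 19)) = -1*(-36) = 36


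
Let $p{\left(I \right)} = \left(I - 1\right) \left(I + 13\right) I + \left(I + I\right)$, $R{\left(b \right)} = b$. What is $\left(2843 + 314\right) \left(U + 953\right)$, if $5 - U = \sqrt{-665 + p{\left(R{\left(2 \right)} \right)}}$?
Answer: $3024406 - 3157 i \sqrt{631} \approx 3.0244 \cdot 10^{6} - 79303.0 i$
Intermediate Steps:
$p{\left(I \right)} = 2 I + I \left(-1 + I\right) \left(13 + I\right)$ ($p{\left(I \right)} = \left(-1 + I\right) \left(13 + I\right) I + 2 I = I \left(-1 + I\right) \left(13 + I\right) + 2 I = 2 I + I \left(-1 + I\right) \left(13 + I\right)$)
$U = 5 - i \sqrt{631}$ ($U = 5 - \sqrt{-665 + 2 \left(-11 + 2^{2} + 12 \cdot 2\right)} = 5 - \sqrt{-665 + 2 \left(-11 + 4 + 24\right)} = 5 - \sqrt{-665 + 2 \cdot 17} = 5 - \sqrt{-665 + 34} = 5 - \sqrt{-631} = 5 - i \sqrt{631} \approx 5.0 - 25.12 i$)
$\left(2843 + 314\right) \left(U + 953\right) = \left(2843 + 314\right) \left(\left(5 - i \sqrt{631}\right) + 953\right) = 3157 \left(958 - i \sqrt{631}\right) = 3024406 - 3157 i \sqrt{631}$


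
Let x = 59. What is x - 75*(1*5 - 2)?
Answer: -166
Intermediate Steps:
x - 75*(1*5 - 2) = 59 - 75*(1*5 - 2) = 59 - 75*(5 - 2) = 59 - 75*3 = 59 - 225 = -166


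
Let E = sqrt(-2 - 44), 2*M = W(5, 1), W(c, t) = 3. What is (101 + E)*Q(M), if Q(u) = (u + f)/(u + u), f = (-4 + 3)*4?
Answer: -505/6 - 5*I*sqrt(46)/6 ≈ -84.167 - 5.6519*I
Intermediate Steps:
f = -4 (f = -1*4 = -4)
M = 3/2 (M = (1/2)*3 = 3/2 ≈ 1.5000)
Q(u) = (-4 + u)/(2*u) (Q(u) = (u - 4)/(u + u) = (-4 + u)/((2*u)) = (-4 + u)*(1/(2*u)) = (-4 + u)/(2*u))
E = I*sqrt(46) (E = sqrt(-46) = I*sqrt(46) ≈ 6.7823*I)
(101 + E)*Q(M) = (101 + I*sqrt(46))*((-4 + 3/2)/(2*(3/2))) = (101 + I*sqrt(46))*((1/2)*(2/3)*(-5/2)) = (101 + I*sqrt(46))*(-5/6) = -505/6 - 5*I*sqrt(46)/6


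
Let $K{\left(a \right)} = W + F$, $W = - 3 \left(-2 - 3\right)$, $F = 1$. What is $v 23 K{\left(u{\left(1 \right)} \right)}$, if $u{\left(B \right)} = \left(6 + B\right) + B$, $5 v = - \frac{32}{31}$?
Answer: $- \frac{11776}{155} \approx -75.974$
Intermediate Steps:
$W = 15$ ($W = \left(-3\right) \left(-5\right) = 15$)
$v = - \frac{32}{155}$ ($v = \frac{\left(-32\right) \frac{1}{31}}{5} = \frac{1}{5} \left(- \frac{32}{31}\right) = - \frac{32}{155} \approx -0.20645$)
$u{\left(B \right)} = 6 + 2 B$
$K{\left(a \right)} = 16$ ($K{\left(a \right)} = 15 + 1 = 16$)
$v 23 K{\left(u{\left(1 \right)} \right)} = \left(- \frac{32}{155}\right) 23 \cdot 16 = \left(- \frac{736}{155}\right) 16 = - \frac{11776}{155}$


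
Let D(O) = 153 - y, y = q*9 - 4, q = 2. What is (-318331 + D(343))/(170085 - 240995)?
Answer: 22728/5065 ≈ 4.4873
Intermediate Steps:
y = 14 (y = 2*9 - 4 = 18 - 4 = 14)
D(O) = 139 (D(O) = 153 - 1*14 = 153 - 14 = 139)
(-318331 + D(343))/(170085 - 240995) = (-318331 + 139)/(170085 - 240995) = -318192/(-70910) = -318192*(-1/70910) = 22728/5065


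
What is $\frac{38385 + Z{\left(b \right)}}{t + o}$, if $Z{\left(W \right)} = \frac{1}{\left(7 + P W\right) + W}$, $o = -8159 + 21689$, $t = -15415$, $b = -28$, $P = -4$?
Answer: $- \frac{3493036}{171535} \approx -20.363$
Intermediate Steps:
$o = 13530$
$Z{\left(W \right)} = \frac{1}{7 - 3 W}$ ($Z{\left(W \right)} = \frac{1}{\left(7 - 4 W\right) + W} = \frac{1}{7 - 3 W}$)
$\frac{38385 + Z{\left(b \right)}}{t + o} = \frac{38385 + \frac{1}{7 - -84}}{-15415 + 13530} = \frac{38385 + \frac{1}{7 + 84}}{-1885} = \left(38385 + \frac{1}{91}\right) \left(- \frac{1}{1885}\right) = \frac{3493036}{91} \left(- \frac{1}{1885}\right) = - \frac{3493036}{171535}$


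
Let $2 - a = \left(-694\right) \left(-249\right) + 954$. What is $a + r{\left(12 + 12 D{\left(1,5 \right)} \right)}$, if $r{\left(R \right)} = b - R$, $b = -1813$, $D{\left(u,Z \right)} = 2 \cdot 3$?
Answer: $-175655$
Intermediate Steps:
$D{\left(u,Z \right)} = 6$
$r{\left(R \right)} = -1813 - R$
$a = -173758$ ($a = 2 - \left(\left(-694\right) \left(-249\right) + 954\right) = 2 - \left(172806 + 954\right) = 2 - 173760 = -173758$)
$a + r{\left(12 + 12 D{\left(1,5 \right)} \right)} = -173758 - \left(1825 + 72\right) = -173758 - 1897 = -175655$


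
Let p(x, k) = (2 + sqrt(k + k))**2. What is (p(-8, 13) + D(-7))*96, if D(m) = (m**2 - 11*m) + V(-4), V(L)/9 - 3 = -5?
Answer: 13248 + 384*sqrt(26) ≈ 15206.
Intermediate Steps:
p(x, k) = (2 + sqrt(2)*sqrt(k))**2 (p(x, k) = (2 + sqrt(2*k))**2 = (2 + sqrt(2)*sqrt(k))**2)
V(L) = -18 (V(L) = 27 + 9*(-5) = 27 - 45 = -18)
D(m) = -18 + m**2 - 11*m (D(m) = (m**2 - 11*m) - 18 = -18 + m**2 - 11*m)
(p(-8, 13) + D(-7))*96 = ((2 + sqrt(2)*sqrt(13))**2 + (-18 + (-7)**2 - 11*(-7)))*96 = ((2 + sqrt(26))**2 + (-18 + 49 + 77))*96 = ((2 + sqrt(26))**2 + 108)*96 = (108 + (2 + sqrt(26))**2)*96 = 10368 + 96*(2 + sqrt(26))**2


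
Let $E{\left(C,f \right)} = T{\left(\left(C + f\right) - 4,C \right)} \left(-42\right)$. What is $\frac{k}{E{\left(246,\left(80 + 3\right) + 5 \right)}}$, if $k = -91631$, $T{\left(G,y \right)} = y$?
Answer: $\frac{91631}{10332} \approx 8.8687$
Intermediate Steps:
$E{\left(C,f \right)} = - 42 C$ ($E{\left(C,f \right)} = C \left(-42\right) = - 42 C$)
$\frac{k}{E{\left(246,\left(80 + 3\right) + 5 \right)}} = - \frac{91631}{\left(-42\right) 246} = - \frac{91631}{-10332} = \left(-91631\right) \left(- \frac{1}{10332}\right) = \frac{91631}{10332}$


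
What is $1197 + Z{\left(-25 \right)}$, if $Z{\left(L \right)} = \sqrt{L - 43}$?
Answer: $1197 + 2 i \sqrt{17} \approx 1197.0 + 8.2462 i$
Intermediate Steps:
$Z{\left(L \right)} = \sqrt{-43 + L}$
$1197 + Z{\left(-25 \right)} = 1197 + \sqrt{-43 - 25} = 1197 + \sqrt{-68} = 1197 + 2 i \sqrt{17}$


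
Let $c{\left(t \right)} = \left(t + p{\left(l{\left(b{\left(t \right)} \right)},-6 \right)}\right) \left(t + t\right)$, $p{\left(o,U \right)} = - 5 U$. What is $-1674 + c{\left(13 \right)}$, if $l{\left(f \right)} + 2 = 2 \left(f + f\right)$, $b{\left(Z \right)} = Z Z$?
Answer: $-556$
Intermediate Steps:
$b{\left(Z \right)} = Z^{2}$
$l{\left(f \right)} = -2 + 4 f$ ($l{\left(f \right)} = -2 + 2 \left(f + f\right) = -2 + 2 \cdot 2 f = -2 + 4 f$)
$c{\left(t \right)} = 2 t \left(30 + t\right)$ ($c{\left(t \right)} = \left(t - -30\right) \left(t + t\right) = \left(t + 30\right) 2 t = \left(30 + t\right) 2 t = 2 t \left(30 + t\right)$)
$-1674 + c{\left(13 \right)} = -1674 + 2 \cdot 13 \left(30 + 13\right) = -1674 + 2 \cdot 13 \cdot 43 = -1674 + 1118 = -556$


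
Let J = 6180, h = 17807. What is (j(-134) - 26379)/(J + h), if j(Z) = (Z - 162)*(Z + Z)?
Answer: 52949/23987 ≈ 2.2074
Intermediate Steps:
j(Z) = 2*Z*(-162 + Z) (j(Z) = (-162 + Z)*(2*Z) = 2*Z*(-162 + Z))
(j(-134) - 26379)/(J + h) = (2*(-134)*(-162 - 134) - 26379)/(6180 + 17807) = (2*(-134)*(-296) - 26379)/23987 = (79328 - 26379)*(1/23987) = 52949*(1/23987) = 52949/23987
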